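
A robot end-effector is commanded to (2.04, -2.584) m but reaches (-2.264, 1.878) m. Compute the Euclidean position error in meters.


dx = -2.264 - (2.04) = -4.3040, dy = 1.878 - (-2.584) = 4.4620
err = sqrt(18.524416 + 19.909444) = 6.1995

6.1995 m


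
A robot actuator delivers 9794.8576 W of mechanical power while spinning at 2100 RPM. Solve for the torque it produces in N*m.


omega = 2100 * 2*pi/60 = 219.911486 rad/s
tau = P / omega = 9794.8576 / 219.911486 = 44.5400

44.5400 N*m


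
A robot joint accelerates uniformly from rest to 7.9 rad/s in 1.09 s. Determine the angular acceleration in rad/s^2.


alpha = delta_omega / t = 7.9 / 1.09 = 7.2477

7.2477 rad/s^2


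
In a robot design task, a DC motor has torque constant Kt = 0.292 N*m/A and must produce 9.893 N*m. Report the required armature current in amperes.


I = tau / Kt = 9.893/0.292 = 33.8801

33.8801 A


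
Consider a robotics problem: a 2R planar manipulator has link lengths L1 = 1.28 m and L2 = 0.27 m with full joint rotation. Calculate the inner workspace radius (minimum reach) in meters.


r_min = |L1 - L2| = |1.28 - 0.27| = 1.0100

1.0100 m


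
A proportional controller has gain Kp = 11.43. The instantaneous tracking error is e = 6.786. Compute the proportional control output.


u_P = Kp * e = 11.43 * 6.786 = 77.5640

77.5640


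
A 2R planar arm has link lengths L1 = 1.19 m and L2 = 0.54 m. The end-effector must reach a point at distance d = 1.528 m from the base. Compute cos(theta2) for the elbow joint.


cos(th2) = (d^2 - L1^2 - L2^2)/(2*L1*L2) = (1.528^2 - 1.19^2 - 0.54^2)/(2*1.19*0.54) = 0.4879

0.4879


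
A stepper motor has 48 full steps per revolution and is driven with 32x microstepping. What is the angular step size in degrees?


step = 360/(48*32) = 360/1536 = 0.2344

0.2344 degrees


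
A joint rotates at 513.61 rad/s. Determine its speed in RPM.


RPM = 513.61 * 60/(2*pi) = 4904.6142

4904.6142 RPM


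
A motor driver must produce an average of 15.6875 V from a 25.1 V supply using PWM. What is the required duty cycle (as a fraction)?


D = V_avg/V_supply = 15.6875/25.1 = 0.6250

0.6250


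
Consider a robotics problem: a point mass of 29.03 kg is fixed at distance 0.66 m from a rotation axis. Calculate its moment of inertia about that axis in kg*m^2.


I = m*r^2 = 29.03*0.66^2 = 12.6455

12.6455 kg*m^2


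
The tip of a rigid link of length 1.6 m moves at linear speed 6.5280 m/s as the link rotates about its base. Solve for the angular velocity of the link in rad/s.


omega = v / L = 6.5280 / 1.6 = 4.0800

4.0800 rad/s


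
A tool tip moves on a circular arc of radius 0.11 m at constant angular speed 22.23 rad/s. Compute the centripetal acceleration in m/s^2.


a_c = omega^2 * r = 22.23^2 * 0.11 = 54.3590

54.3590 m/s^2


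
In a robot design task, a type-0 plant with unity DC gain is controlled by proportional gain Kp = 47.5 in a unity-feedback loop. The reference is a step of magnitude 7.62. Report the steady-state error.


e_ss = R/(1 + Kp) = 7.62/(1 + 47.5) = 7.62/48.5000 = 0.1571

0.1571


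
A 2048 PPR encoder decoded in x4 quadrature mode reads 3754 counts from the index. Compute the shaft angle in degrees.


angle = counts * 360 / (PPR*4) = 3754 * 360 / 8192 = 164.9707

164.9707 degrees


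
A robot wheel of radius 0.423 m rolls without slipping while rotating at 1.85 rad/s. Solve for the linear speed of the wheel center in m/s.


v = omega * r = 1.85 * 0.423 = 0.7825

0.7825 m/s


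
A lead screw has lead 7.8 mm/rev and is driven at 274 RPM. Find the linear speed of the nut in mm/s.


v = lead * (RPM/60) = 7.8*274/60 = 35.6200

35.6200 mm/s


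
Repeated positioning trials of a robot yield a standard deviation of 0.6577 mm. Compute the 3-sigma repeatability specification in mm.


repeatability = 3*sigma = 3*0.6577 = 1.9731

1.9731 mm


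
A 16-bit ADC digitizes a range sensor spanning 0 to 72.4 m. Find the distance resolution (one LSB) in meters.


res = range / 2^n = 72.4/2^16 = 72.4/65536 = 0.0011

0.0011 m


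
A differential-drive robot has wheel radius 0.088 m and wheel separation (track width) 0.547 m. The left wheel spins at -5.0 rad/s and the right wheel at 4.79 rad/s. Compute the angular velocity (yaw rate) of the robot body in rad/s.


omega = r*(wR - wL)/L = 0.088*(4.79 - (-5.0))/0.547 = 1.5750

1.5750 rad/s


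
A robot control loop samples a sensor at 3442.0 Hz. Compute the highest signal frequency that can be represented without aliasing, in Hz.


f_max = f_s/2 = 3442.0/2 = 1721.0000

1721.0000 Hz


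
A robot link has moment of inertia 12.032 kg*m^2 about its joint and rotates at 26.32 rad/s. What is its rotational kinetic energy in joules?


KE = (1/2)*I*omega^2 = 0.5*12.032*26.32^2 = 4167.5383

4167.5383 J


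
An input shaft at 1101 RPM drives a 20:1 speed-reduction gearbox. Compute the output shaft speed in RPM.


omega_out = omega_in / N = 1101 / 20 = 55.0500

55.0500 RPM


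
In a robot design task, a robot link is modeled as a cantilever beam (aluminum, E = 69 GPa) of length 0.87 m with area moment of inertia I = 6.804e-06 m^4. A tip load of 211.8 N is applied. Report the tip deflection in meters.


delta = F*L^3/(3*E*I) = 211.8*0.87^3/(3*6.900e+10*6.804e-06)
      = 139.4709354/1408428 = 9.9026e-05

9.9026e-05 m


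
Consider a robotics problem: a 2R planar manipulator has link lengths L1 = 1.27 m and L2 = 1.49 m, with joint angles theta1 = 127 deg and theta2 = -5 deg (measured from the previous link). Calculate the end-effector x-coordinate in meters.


x = L1*cos(th1) + L2*cos(th1+th2) = 1.27*cos(127 deg) + 1.49*cos(122 deg) = -1.5539

-1.5539 m


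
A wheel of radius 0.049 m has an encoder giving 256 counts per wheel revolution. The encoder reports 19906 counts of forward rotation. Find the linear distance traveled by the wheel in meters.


revs = 19906/256 = 77.757812
d = revs * 2*pi*r = 77.757812 * 2*pi*0.049 = 23.9398

23.9398 m


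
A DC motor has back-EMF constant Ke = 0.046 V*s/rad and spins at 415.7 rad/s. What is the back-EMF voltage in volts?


V_emf = Ke * omega = 0.046*415.7 = 19.1222

19.1222 V


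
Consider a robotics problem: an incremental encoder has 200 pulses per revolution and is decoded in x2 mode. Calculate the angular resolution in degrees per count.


resolution = 360 / (PPR * 2) = 360 / 400 = 0.9000

0.9000 degrees


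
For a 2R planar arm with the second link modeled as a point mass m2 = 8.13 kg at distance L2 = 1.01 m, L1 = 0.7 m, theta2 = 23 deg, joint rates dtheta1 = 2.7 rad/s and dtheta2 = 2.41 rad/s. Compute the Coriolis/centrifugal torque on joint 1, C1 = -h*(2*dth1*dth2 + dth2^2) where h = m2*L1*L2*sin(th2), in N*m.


h = m2*L1*L2*sin(th2) = 8.13*0.7*1.01*sin(23 deg) = 2.245887
C1 = -h*(2*2.7*2.41 + 2.41^2) = -2.245887*18.8221 = -42.2723

-42.2723 N*m


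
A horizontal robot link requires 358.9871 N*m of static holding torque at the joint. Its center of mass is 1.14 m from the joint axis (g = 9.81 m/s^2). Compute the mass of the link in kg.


m = tau / (g*L) = 358.9871 / (9.81 * 1.14) = 32.1000

32.1000 kg


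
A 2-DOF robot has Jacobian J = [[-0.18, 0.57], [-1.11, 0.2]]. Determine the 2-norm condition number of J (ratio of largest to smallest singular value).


JJ^T eigenvalues: trace(JJ^T) = 1.6294, det(JJ^T) = det(J)^2 = 0.35605089
s_max^2 = (1.6294 + sqrt(1.23074080))/2 = 1.36939379
s_min^2 = (1.6294 - sqrt(1.23074080))/2 = 0.26000621
kappa = s_max/s_min = sqrt(1.36939379/0.26000621) = 2.2949

2.2949


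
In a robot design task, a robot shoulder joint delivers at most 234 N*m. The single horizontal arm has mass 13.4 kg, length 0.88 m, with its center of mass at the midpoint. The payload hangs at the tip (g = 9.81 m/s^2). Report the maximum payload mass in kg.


tau_arm = m_arm*g*(L/2) = 13.4*9.81*0.88/2 = 57.8398 N*m
tau_payload = tau_max - tau_arm = 234 - 57.8398 = 176.1602
m_payload = tau_payload / (g*L) = 176.1602 / (9.81*0.88) = 20.4059

20.4059 kg


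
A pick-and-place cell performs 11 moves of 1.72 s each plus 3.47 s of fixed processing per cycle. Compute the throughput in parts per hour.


T_cycle = 11*1.72 + 3.47 = 22.3900 s
rate = 3600/T = 160.7861

160.7861 parts/hour


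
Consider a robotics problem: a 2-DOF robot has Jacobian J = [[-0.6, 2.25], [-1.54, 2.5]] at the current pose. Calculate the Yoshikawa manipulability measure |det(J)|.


det(J) = -0.6*2.5 - (2.25)*(-1.54) = 1.9650
|det(J)| = 1.9650

1.9650


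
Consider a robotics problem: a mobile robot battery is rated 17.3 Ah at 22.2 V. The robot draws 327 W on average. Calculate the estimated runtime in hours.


E = 17.3*22.2 = 384.0600 Wh
t = E/P = 384.0600/327 = 1.1745

1.1745 hours


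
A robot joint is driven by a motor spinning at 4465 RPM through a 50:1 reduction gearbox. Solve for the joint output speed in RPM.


omega_joint = omega_motor / N = 4465 / 50 = 89.3000

89.3000 RPM


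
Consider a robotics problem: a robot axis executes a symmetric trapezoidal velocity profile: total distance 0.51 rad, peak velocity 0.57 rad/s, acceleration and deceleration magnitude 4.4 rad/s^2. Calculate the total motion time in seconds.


t_acc = v/a = 0.57/4.4 = 0.129545 s
d_acc = v^2/(2a) = 0.036920 rad (each ramp)
d_cruise = 0.51 - 2*0.036920 = 0.436160 rad
t_cruise = 0.436160/0.57 = 0.765193 s
t_total = 2*0.129545 + 0.765193 = 1.0243

1.0243 s


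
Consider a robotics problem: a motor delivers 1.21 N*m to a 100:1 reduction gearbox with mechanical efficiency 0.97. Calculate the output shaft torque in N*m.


tau_out = tau_in * N * eta = 1.21 * 100 * 0.97 = 117.3700

117.3700 N*m


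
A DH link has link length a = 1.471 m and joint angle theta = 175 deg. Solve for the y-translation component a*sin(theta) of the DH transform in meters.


a*sin(theta) = 1.471*sin(175 deg) = 0.1282

0.1282 m


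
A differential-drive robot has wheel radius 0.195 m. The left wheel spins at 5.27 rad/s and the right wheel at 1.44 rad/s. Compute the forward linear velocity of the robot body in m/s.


v = r*(wR + wL)/2 = 0.195*(1.44 + 5.27)/2 = 0.6542

0.6542 m/s


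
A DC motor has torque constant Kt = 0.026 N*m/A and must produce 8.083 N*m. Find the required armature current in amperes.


I = tau / Kt = 8.083/0.026 = 310.8846

310.8846 A


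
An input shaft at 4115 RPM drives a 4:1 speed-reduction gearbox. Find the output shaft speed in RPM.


omega_out = omega_in / N = 4115 / 4 = 1028.7500

1028.7500 RPM


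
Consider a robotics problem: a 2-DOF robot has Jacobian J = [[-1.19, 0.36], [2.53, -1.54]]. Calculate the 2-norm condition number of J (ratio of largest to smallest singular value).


JJ^T eigenvalues: trace(JJ^T) = 10.3182, det(JJ^T) = det(J)^2 = 0.84971524
s_max^2 = (10.3182 + sqrt(103.06639028))/2 = 10.23518093
s_min^2 = (10.3182 - sqrt(103.06639028))/2 = 0.08301907
kappa = s_max/s_min = sqrt(10.23518093/0.08301907) = 11.1035

11.1035


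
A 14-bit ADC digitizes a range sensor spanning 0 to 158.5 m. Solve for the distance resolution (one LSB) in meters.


res = range / 2^n = 158.5/2^14 = 158.5/16384 = 0.0097

0.0097 m


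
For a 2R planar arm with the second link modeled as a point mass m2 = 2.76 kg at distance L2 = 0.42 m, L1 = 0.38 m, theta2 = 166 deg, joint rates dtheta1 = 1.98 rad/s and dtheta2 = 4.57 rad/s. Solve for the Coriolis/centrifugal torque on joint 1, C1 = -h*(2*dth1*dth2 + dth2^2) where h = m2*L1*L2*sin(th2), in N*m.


h = m2*L1*L2*sin(th2) = 2.76*0.38*0.42*sin(166 deg) = 0.106566
C1 = -h*(2*1.98*4.57 + 4.57^2) = -0.106566*38.9821 = -4.1542

-4.1542 N*m


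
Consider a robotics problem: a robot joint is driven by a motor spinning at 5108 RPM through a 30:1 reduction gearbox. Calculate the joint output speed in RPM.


omega_joint = omega_motor / N = 5108 / 30 = 170.2667

170.2667 RPM


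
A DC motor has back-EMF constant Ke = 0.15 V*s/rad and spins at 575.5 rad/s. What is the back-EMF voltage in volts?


V_emf = Ke * omega = 0.15*575.5 = 86.3250

86.3250 V


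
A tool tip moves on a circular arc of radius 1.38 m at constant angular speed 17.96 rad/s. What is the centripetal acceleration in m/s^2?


a_c = omega^2 * r = 17.96^2 * 1.38 = 445.1350

445.1350 m/s^2


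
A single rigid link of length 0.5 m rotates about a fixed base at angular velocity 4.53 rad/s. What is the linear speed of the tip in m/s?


v = L*omega = 0.5 * 4.53 = 2.2650

2.2650 m/s


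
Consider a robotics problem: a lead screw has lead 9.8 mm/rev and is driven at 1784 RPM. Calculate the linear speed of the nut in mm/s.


v = lead * (RPM/60) = 9.8*1784/60 = 291.3867

291.3867 mm/s


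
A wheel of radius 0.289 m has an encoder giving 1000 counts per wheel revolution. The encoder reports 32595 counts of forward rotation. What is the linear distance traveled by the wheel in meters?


revs = 32595/1000 = 32.595000
d = revs * 2*pi*r = 32.595000 * 2*pi*0.289 = 59.1873

59.1873 m


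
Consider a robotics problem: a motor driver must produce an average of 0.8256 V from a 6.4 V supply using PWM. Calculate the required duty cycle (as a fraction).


D = V_avg/V_supply = 0.8256/6.4 = 0.1290

0.1290


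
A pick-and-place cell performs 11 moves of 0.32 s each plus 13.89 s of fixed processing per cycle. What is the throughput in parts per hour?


T_cycle = 11*0.32 + 13.89 = 17.4100 s
rate = 3600/T = 206.7777

206.7777 parts/hour


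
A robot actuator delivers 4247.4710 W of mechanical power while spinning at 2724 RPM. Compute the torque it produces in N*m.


omega = 2724 * 2*pi/60 = 285.256613 rad/s
tau = P / omega = 4247.4710 / 285.256613 = 14.8900

14.8900 N*m


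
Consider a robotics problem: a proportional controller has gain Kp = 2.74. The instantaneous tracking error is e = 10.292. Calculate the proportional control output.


u_P = Kp * e = 2.74 * 10.292 = 28.2001

28.2001


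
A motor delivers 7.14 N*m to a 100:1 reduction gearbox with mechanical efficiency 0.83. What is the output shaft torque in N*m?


tau_out = tau_in * N * eta = 7.14 * 100 * 0.83 = 592.6200

592.6200 N*m


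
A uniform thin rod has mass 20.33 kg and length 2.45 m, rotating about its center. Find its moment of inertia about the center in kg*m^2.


I = (1/12)*m*L^2 = (1/12)*20.33*2.45^2 = 10.1692

10.1692 kg*m^2


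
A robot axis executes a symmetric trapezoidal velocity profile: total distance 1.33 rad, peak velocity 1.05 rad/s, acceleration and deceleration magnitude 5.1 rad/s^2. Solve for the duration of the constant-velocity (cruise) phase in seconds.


t_acc = v/a = 0.205882 s, d_acc = v^2/(2a) = 0.108088 rad each
d_cruise = 1.33 - 2*0.108088 = 1.113824 rad
t_cruise = d_cruise/v = 1.113824/1.05 = 1.0608

1.0608 s


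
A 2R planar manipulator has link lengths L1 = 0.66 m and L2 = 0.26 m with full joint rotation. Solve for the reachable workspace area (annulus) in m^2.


r_max = L1 + L2 = 0.9200, r_min = |L1 - L2| = 0.4000
A = pi*(r_max^2 - r_min^2) = pi*(0.8464 - 0.1600) = 2.1564

2.1564 m^2


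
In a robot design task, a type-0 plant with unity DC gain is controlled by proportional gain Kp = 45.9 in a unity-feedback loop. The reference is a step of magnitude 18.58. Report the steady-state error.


e_ss = R/(1 + Kp) = 18.58/(1 + 45.9) = 18.58/46.9000 = 0.3962

0.3962


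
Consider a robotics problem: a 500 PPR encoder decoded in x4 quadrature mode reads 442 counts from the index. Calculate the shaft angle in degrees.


angle = counts * 360 / (PPR*4) = 442 * 360 / 2000 = 79.5600

79.5600 degrees


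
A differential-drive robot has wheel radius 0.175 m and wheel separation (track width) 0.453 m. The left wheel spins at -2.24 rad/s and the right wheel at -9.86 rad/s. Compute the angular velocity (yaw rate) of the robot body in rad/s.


omega = r*(wR - wL)/L = 0.175*(-9.86 - (-2.24))/0.453 = -2.9437

-2.9437 rad/s


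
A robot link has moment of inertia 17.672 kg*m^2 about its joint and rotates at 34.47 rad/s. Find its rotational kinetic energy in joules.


KE = (1/2)*I*omega^2 = 0.5*17.672*34.47^2 = 10498.7664

10498.7664 J


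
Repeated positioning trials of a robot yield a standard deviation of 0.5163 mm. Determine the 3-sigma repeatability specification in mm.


repeatability = 3*sigma = 3*0.5163 = 1.5489

1.5489 mm


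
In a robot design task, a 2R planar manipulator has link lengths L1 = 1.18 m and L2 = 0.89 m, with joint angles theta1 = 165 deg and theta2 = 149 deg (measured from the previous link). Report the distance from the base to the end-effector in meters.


x = L1*cos(th1) + L2*cos(th1+th2) = -0.521547
y = L1*sin(th1) + L2*sin(th1+th2) = -0.334806
d = sqrt(x^2 + y^2) = sqrt(0.272011 + 0.112095) = 0.6198

0.6198 m


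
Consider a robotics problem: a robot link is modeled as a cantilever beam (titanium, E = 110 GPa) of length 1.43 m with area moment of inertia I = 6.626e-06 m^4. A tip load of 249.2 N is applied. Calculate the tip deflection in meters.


delta = F*L^3/(3*E*I) = 249.2*1.43^3/(3*1.100e+11*6.626e-06)
      = 728.7123844/2186580 = 3.3327e-04

3.3327e-04 m


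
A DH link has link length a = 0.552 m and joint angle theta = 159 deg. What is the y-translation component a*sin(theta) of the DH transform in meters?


a*sin(theta) = 0.552*sin(159 deg) = 0.1978

0.1978 m


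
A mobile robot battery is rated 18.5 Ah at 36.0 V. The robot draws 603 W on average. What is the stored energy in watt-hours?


E = capacity * V = 18.5*36.0 = 666.0000

666.0000 Wh


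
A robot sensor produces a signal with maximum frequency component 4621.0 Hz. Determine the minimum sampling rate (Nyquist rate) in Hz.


f_s,min = 2*f_max = 2*4621.0 = 9242.0000

9242.0000 Hz


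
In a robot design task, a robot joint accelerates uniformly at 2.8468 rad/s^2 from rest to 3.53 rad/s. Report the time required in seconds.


t = delta_omega / alpha = 3.53 / 2.8468 = 1.2400

1.2400 s


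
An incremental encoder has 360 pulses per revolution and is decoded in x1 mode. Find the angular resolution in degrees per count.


resolution = 360 / (PPR * 1) = 360 / 360 = 1.0000

1.0000 degrees


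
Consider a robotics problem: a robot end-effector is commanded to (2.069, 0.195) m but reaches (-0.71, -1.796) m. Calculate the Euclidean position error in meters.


dx = -0.71 - (2.069) = -2.7790, dy = -1.796 - (0.195) = -1.9910
err = sqrt(7.722841 + 3.964081) = 3.4186

3.4186 m


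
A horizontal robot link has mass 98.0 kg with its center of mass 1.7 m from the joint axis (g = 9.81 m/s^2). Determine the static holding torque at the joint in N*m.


tau = m*g*L = 98.0 * 9.81 * 1.7 = 1634.3460

1634.3460 N*m


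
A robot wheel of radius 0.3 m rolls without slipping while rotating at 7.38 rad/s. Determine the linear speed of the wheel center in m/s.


v = omega * r = 7.38 * 0.3 = 2.2140

2.2140 m/s


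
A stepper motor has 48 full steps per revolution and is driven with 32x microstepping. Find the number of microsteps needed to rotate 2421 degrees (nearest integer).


step_size = 360/(48*32) = 360/1536 = 0.234375 deg
n = 2421/(360/1536) = 2421*1536/360 = 10329.6000 -> 10330

10330 steps


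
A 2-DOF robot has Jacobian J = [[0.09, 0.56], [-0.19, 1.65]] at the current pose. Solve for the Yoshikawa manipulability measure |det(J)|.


det(J) = 0.09*1.65 - (0.56)*(-0.19) = 0.2549
|det(J)| = 0.2549

0.2549


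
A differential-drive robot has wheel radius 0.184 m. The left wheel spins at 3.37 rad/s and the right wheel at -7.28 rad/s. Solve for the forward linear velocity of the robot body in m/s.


v = r*(wR + wL)/2 = 0.184*(-7.28 + 3.37)/2 = -0.3597

-0.3597 m/s


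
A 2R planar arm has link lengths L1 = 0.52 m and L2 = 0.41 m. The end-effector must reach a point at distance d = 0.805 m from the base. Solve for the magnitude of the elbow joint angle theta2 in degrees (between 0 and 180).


cos(th2) = (d^2 - L1^2 - L2^2)/(2*L1*L2) = (0.805^2 - 0.52^2 - 0.41^2)/(2*0.52*0.41) = 0.49138133
th2 = acos(0.49138133) = 60.5686 deg

60.5686 degrees


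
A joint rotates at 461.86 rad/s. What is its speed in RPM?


RPM = 461.86 * 60/(2*pi) = 4410.4381

4410.4381 RPM


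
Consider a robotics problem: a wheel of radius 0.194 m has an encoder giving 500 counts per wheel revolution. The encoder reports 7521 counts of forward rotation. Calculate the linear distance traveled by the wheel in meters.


revs = 7521/500 = 15.042000
d = revs * 2*pi*r = 15.042000 * 2*pi*0.194 = 18.3353

18.3353 m


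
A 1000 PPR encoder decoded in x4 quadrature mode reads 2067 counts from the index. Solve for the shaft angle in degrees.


angle = counts * 360 / (PPR*4) = 2067 * 360 / 4000 = 186.0300

186.0300 degrees


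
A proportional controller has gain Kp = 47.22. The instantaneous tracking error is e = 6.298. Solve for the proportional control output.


u_P = Kp * e = 47.22 * 6.298 = 297.3916

297.3916


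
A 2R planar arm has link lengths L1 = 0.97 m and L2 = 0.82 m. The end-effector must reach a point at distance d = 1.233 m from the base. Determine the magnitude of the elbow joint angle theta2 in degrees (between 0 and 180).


cos(th2) = (d^2 - L1^2 - L2^2)/(2*L1*L2) = (1.233^2 - 0.97^2 - 0.82^2)/(2*0.97*0.82) = -0.05846807
th2 = acos(-0.05846807) = 93.3519 deg

93.3519 degrees


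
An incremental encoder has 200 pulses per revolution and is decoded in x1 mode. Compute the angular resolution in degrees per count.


resolution = 360 / (PPR * 1) = 360 / 200 = 1.8000

1.8000 degrees


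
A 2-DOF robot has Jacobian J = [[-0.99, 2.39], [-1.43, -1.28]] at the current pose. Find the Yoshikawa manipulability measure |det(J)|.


det(J) = -0.99*-1.28 - (2.39)*(-1.43) = 4.6849
|det(J)| = 4.6849

4.6849


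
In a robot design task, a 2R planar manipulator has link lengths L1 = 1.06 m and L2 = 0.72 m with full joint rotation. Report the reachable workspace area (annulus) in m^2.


r_max = L1 + L2 = 1.7800, r_min = |L1 - L2| = 0.3400
A = pi*(r_max^2 - r_min^2) = pi*(3.1684 - 0.1156) = 9.5907

9.5907 m^2


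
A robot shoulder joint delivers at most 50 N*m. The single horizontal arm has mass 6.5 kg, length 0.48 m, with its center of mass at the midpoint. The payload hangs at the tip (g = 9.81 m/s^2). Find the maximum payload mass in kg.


tau_arm = m_arm*g*(L/2) = 6.5*9.81*0.48/2 = 15.3036 N*m
tau_payload = tau_max - tau_arm = 50 - 15.3036 = 34.6964
m_payload = tau_payload / (g*L) = 34.6964 / (9.81*0.48) = 7.3684

7.3684 kg


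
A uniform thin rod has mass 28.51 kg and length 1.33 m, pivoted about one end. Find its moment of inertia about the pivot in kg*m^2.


I = (1/3)*m*L^2 = (1/3)*28.51*1.33^2 = 16.8104

16.8104 kg*m^2


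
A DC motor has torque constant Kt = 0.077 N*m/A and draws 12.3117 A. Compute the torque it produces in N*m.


tau = Kt * I = 0.077*12.3117 = 0.9480

0.9480 N*m


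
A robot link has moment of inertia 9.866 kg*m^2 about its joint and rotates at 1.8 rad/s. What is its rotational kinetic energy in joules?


KE = (1/2)*I*omega^2 = 0.5*9.866*1.8^2 = 15.9829

15.9829 J


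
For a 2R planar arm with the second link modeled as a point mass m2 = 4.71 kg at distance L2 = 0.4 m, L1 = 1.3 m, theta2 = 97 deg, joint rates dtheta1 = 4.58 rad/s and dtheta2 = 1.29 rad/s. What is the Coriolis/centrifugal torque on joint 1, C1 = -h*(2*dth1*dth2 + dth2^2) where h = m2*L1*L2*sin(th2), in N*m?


h = m2*L1*L2*sin(th2) = 4.71*1.3*0.4*sin(97 deg) = 2.430944
C1 = -h*(2*4.58*1.29 + 1.29^2) = -2.430944*13.4805 = -32.7703

-32.7703 N*m


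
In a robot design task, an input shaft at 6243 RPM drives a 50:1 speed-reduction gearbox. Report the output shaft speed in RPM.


omega_out = omega_in / N = 6243 / 50 = 124.8600

124.8600 RPM


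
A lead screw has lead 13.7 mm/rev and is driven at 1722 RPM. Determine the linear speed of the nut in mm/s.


v = lead * (RPM/60) = 13.7*1722/60 = 393.1900

393.1900 mm/s


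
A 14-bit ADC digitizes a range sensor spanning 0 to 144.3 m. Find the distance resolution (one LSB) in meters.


res = range / 2^n = 144.3/2^14 = 144.3/16384 = 0.0088

0.0088 m


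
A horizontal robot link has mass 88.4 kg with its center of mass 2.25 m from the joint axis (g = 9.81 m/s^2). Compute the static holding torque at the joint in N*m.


tau = m*g*L = 88.4 * 9.81 * 2.25 = 1951.2090

1951.2090 N*m


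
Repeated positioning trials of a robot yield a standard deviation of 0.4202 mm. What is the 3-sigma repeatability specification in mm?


repeatability = 3*sigma = 3*0.4202 = 1.2606

1.2606 mm


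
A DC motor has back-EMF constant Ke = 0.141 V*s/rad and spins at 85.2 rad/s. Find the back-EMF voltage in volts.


V_emf = Ke * omega = 0.141*85.2 = 12.0132

12.0132 V


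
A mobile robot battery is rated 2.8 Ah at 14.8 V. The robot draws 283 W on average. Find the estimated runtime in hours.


E = 2.8*14.8 = 41.4400 Wh
t = E/P = 41.4400/283 = 0.1464

0.1464 hours


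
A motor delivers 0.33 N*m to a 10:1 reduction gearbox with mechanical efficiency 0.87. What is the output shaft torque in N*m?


tau_out = tau_in * N * eta = 0.33 * 10 * 0.87 = 2.8710

2.8710 N*m


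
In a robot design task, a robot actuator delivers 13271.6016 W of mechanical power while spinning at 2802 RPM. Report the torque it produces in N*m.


omega = 2802 * 2*pi/60 = 293.424754 rad/s
tau = P / omega = 13271.6016 / 293.424754 = 45.2300

45.2300 N*m


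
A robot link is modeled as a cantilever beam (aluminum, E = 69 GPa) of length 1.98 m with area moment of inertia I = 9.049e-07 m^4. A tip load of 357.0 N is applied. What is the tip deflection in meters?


delta = F*L^3/(3*E*I) = 357.0*1.98^3/(3*6.900e+10*9.049e-07)
      = 2771.173944/187314.3 = 0.0148

0.0148 m


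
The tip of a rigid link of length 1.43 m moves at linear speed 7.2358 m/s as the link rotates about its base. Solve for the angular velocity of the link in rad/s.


omega = v / L = 7.2358 / 1.43 = 5.0600

5.0600 rad/s


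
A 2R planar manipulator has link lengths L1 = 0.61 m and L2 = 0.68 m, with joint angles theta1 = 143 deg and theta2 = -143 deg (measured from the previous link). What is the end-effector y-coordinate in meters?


y = L1*sin(th1) + L2*sin(th1+th2) = 0.61*sin(143 deg) + 0.68*sin(0 deg) = 0.3671

0.3671 m


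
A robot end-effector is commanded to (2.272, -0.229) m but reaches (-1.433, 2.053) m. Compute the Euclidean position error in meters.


dx = -1.433 - (2.272) = -3.7050, dy = 2.053 - (-0.229) = 2.2820
err = sqrt(13.727025 + 5.207524) = 4.3514

4.3514 m


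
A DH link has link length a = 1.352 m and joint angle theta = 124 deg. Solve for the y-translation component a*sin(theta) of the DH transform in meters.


a*sin(theta) = 1.352*sin(124 deg) = 1.1209

1.1209 m


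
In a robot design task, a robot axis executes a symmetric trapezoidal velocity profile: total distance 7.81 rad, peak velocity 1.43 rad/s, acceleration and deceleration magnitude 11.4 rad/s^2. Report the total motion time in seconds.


t_acc = v/a = 1.43/11.4 = 0.125439 s
d_acc = v^2/(2a) = 0.089689 rad (each ramp)
d_cruise = 7.81 - 2*0.089689 = 7.630622 rad
t_cruise = 7.630622/1.43 = 5.336099 s
t_total = 2*0.125439 + 5.336099 = 5.5870

5.5870 s


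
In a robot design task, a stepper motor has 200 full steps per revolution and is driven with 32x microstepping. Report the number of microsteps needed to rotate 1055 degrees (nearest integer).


step_size = 360/(200*32) = 360/6400 = 0.056250 deg
n = 1055/(360/6400) = 1055*6400/360 = 18755.5556 -> 18756

18756 steps


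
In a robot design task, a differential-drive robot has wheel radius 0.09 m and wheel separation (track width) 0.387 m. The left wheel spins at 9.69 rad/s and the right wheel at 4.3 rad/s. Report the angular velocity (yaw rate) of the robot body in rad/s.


omega = r*(wR - wL)/L = 0.09*(4.3 - (9.69))/0.387 = -1.2535

-1.2535 rad/s


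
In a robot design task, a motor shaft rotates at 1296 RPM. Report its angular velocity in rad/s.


omega = 1296 * 2*pi/60 = 135.7168

135.7168 rad/s


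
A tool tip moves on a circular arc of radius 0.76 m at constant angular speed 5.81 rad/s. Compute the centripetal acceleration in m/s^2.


a_c = omega^2 * r = 5.81^2 * 0.76 = 25.6546

25.6546 m/s^2


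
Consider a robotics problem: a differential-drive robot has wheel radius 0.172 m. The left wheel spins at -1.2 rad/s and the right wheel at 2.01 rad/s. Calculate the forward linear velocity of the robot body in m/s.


v = r*(wR + wL)/2 = 0.172*(2.01 + -1.2)/2 = 0.0697

0.0697 m/s


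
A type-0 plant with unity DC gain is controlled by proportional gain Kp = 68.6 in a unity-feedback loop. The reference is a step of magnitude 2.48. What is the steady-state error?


e_ss = R/(1 + Kp) = 2.48/(1 + 68.6) = 2.48/69.6000 = 0.0356

0.0356


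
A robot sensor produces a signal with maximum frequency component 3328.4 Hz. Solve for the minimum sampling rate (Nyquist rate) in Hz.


f_s,min = 2*f_max = 2*3328.4 = 6656.8000

6656.8000 Hz


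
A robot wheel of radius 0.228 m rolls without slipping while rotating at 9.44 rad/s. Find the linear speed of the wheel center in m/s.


v = omega * r = 9.44 * 0.228 = 2.1523

2.1523 m/s


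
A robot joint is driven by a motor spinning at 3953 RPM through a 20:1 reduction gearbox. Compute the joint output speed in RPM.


omega_joint = omega_motor / N = 3953 / 20 = 197.6500

197.6500 RPM


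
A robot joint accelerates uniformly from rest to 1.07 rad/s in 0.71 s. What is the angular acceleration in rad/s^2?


alpha = delta_omega / t = 1.07 / 0.71 = 1.5070

1.5070 rad/s^2


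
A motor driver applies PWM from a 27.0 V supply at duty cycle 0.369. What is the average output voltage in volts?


V_avg = V_supply * D = 27.0*0.369 = 9.9630

9.9630 V


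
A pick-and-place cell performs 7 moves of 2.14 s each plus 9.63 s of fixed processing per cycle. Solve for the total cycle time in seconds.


T = 7*2.14 + 9.63 = 24.6100

24.6100 s


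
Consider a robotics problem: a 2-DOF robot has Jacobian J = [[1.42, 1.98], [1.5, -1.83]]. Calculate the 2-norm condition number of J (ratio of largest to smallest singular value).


JJ^T eigenvalues: trace(JJ^T) = 11.5357, det(JJ^T) = det(J)^2 = 31.00930596
s_max^2 = (11.5357 + sqrt(9.03515065))/2 = 7.27077637
s_min^2 = (11.5357 - sqrt(9.03515065))/2 = 4.26492363
kappa = s_max/s_min = sqrt(7.27077637/4.26492363) = 1.3057

1.3057


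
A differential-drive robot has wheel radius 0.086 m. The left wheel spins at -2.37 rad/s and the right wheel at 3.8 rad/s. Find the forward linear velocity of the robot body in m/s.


v = r*(wR + wL)/2 = 0.086*(3.8 + -2.37)/2 = 0.0615

0.0615 m/s


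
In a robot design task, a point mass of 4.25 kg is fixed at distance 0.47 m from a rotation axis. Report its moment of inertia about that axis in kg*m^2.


I = m*r^2 = 4.25*0.47^2 = 0.9388

0.9388 kg*m^2


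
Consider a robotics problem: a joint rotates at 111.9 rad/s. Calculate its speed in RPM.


RPM = 111.9 * 60/(2*pi) = 1068.5663

1068.5663 RPM


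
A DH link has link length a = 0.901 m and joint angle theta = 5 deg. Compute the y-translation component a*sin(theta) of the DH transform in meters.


a*sin(theta) = 0.901*sin(5 deg) = 0.0785

0.0785 m


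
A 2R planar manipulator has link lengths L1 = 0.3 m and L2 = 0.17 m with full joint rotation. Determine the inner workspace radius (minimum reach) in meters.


r_min = |L1 - L2| = |0.3 - 0.17| = 0.1300

0.1300 m


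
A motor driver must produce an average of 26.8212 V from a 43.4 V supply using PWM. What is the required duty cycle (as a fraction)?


D = V_avg/V_supply = 26.8212/43.4 = 0.6180

0.6180


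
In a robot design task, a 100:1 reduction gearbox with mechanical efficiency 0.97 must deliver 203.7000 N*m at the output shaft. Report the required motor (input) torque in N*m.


tau_in = tau_out / (N * eta) = 203.7000 / (100 * 0.97) = 2.1000

2.1000 N*m


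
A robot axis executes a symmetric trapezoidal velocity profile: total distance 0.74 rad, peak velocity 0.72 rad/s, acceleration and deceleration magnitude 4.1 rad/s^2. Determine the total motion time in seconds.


t_acc = v/a = 0.72/4.1 = 0.175610 s
d_acc = v^2/(2a) = 0.063220 rad (each ramp)
d_cruise = 0.74 - 2*0.063220 = 0.613560 rad
t_cruise = 0.613560/0.72 = 0.852167 s
t_total = 2*0.175610 + 0.852167 = 1.2034

1.2034 s


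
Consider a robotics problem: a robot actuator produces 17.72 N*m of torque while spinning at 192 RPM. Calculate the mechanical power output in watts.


omega = 192 * 2*pi/60 = 20.106193 rad/s
P = tau * omega = 17.72 * 20.106193 = 356.2817

356.2817 W


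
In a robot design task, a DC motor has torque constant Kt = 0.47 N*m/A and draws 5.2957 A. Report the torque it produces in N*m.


tau = Kt * I = 0.47*5.2957 = 2.4890

2.4890 N*m


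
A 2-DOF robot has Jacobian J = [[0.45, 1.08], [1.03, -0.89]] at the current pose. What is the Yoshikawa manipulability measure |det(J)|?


det(J) = 0.45*-0.89 - (1.08)*(1.03) = -1.5129
|det(J)| = 1.5129

1.5129


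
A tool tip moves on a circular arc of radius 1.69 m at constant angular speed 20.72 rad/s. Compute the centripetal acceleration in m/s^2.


a_c = omega^2 * r = 20.72^2 * 1.69 = 725.5481

725.5481 m/s^2


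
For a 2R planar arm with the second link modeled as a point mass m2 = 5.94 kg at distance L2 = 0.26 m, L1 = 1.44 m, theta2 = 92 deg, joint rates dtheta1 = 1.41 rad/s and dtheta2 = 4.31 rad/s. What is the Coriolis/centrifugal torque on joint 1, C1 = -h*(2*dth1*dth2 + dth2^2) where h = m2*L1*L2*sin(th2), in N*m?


h = m2*L1*L2*sin(th2) = 5.94*1.44*0.26*sin(92 deg) = 2.222581
C1 = -h*(2*1.41*4.31 + 4.31^2) = -2.222581*30.7303 = -68.3006

-68.3006 N*m


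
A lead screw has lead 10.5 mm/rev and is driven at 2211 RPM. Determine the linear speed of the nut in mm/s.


v = lead * (RPM/60) = 10.5*2211/60 = 386.9250

386.9250 mm/s


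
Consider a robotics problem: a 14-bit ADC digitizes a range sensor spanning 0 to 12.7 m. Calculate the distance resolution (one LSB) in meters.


res = range / 2^n = 12.7/2^14 = 12.7/16384 = 7.7515e-04

7.7515e-04 m


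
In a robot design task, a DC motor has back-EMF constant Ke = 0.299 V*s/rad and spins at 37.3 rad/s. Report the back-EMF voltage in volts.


V_emf = Ke * omega = 0.299*37.3 = 11.1527

11.1527 V


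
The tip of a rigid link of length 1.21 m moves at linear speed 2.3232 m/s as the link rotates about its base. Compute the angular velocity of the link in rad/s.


omega = v / L = 2.3232 / 1.21 = 1.9200

1.9200 rad/s


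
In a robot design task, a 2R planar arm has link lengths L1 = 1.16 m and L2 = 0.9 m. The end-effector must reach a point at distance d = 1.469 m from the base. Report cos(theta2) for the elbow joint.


cos(th2) = (d^2 - L1^2 - L2^2)/(2*L1*L2) = (1.469^2 - 1.16^2 - 0.9^2)/(2*1.16*0.9) = 0.0011

0.0011


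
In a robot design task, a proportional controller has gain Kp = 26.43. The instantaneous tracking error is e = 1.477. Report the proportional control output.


u_P = Kp * e = 26.43 * 1.477 = 39.0371

39.0371


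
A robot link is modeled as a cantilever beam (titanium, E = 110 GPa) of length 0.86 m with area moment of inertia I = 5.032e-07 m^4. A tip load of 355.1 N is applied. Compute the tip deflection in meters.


delta = F*L^3/(3*E*I) = 355.1*0.86^3/(3*1.100e+11*5.032e-07)
      = 225.8634856/166056 = 0.0014

0.0014 m


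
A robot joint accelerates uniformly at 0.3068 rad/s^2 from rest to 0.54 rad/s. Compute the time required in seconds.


t = delta_omega / alpha = 0.54 / 0.3068 = 1.7601

1.7601 s


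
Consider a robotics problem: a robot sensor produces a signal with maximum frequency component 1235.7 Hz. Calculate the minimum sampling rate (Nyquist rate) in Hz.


f_s,min = 2*f_max = 2*1235.7 = 2471.4000

2471.4000 Hz


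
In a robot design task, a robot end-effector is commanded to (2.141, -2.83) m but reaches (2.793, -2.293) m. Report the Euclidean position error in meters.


dx = 2.793 - (2.141) = 0.6520, dy = -2.293 - (-2.83) = 0.5370
err = sqrt(0.425104 + 0.288369) = 0.8447

0.8447 m


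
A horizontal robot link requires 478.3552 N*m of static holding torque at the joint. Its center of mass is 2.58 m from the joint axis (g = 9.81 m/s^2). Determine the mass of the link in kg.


m = tau / (g*L) = 478.3552 / (9.81 * 2.58) = 18.9000

18.9000 kg


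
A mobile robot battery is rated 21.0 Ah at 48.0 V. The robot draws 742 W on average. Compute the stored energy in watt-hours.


E = capacity * V = 21.0*48.0 = 1008.0000

1008.0000 Wh


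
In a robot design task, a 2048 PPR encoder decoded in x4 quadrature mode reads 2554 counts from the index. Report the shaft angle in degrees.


angle = counts * 360 / (PPR*4) = 2554 * 360 / 8192 = 112.2363

112.2363 degrees


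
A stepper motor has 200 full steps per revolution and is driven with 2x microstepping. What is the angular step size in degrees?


step = 360/(200*2) = 360/400 = 0.9000

0.9000 degrees


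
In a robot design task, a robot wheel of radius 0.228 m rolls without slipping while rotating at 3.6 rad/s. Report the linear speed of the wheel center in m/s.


v = omega * r = 3.6 * 0.228 = 0.8208

0.8208 m/s


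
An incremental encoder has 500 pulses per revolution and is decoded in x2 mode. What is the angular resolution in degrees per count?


resolution = 360 / (PPR * 2) = 360 / 1000 = 0.3600

0.3600 degrees


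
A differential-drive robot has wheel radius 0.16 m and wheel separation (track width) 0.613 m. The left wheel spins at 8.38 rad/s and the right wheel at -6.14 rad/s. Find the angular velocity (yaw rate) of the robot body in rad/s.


omega = r*(wR - wL)/L = 0.16*(-6.14 - (8.38))/0.613 = -3.7899

-3.7899 rad/s


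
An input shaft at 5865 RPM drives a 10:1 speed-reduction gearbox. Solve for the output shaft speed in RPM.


omega_out = omega_in / N = 5865 / 10 = 586.5000

586.5000 RPM


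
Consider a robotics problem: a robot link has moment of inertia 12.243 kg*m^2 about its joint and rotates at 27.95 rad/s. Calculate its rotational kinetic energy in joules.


KE = (1/2)*I*omega^2 = 0.5*12.243*27.95^2 = 4782.1311

4782.1311 J


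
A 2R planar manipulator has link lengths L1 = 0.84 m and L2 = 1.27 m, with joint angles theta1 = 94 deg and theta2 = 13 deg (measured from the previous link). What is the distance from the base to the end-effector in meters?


x = L1*cos(th1) + L2*cos(th1+th2) = -0.429908
y = L1*sin(th1) + L2*sin(th1+th2) = 2.052461
d = sqrt(x^2 + y^2) = sqrt(0.184821 + 4.212596) = 2.0970

2.0970 m


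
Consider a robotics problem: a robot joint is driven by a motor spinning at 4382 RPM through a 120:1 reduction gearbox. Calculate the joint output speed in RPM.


omega_joint = omega_motor / N = 4382 / 120 = 36.5167

36.5167 RPM


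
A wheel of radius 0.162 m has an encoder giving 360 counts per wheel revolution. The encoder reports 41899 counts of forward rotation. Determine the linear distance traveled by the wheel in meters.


revs = 41899/360 = 116.386111
d = revs * 2*pi*r = 116.386111 * 2*pi*0.162 = 118.4666

118.4666 m


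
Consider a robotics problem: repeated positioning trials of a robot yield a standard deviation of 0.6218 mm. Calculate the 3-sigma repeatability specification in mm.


repeatability = 3*sigma = 3*0.6218 = 1.8654

1.8654 mm


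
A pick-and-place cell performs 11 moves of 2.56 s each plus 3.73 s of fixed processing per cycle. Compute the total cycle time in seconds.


T = 11*2.56 + 3.73 = 31.8900

31.8900 s


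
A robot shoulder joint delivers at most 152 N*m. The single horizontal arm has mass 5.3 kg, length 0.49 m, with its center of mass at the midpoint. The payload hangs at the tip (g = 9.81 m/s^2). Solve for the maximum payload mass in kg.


tau_arm = m_arm*g*(L/2) = 5.3*9.81*0.49/2 = 12.7383 N*m
tau_payload = tau_max - tau_arm = 152 - 12.7383 = 139.2617
m_payload = tau_payload / (g*L) = 139.2617 / (9.81*0.49) = 28.9712

28.9712 kg
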